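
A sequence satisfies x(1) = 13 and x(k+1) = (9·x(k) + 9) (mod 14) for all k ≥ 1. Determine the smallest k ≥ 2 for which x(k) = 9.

3

x(1) = 13; x(2) = 0; x(3) = 9; x(4) = 6; x(5) = 7; x(6) = 2; x(7) = 13.
The sequence repeats with period 6.
The value 9 first appears (with k ≥ 2) at x(3).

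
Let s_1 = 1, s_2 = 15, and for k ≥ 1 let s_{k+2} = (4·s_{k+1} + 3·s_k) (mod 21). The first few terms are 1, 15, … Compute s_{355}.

Listing terms: s_1 = 1; s_2 = 15; s_3 = 0; s_4 = 3; s_5 = 12; s_6 = 15; s_7 = 12; s_8 = 9; s_9 = 9; s_{10} = 0; s_{11} = 6; s_{12} = 3; s_{13} = 9; s_{14} = 3; s_{15} = 18; s_{16} = 18; s_{17} = 0; s_{18} = 12; s_{19} = 6; s_{20} = 18; s_{21} = 6; s_{22} = 15; s_{23} = 15; s_{24} = 0.
Since (s_{23}, s_{24}) = (s_2, s_3) = (15, 0) (two consecutive terms determine the rest), the sequence is eventually periodic: after a pre-period of length 1 it cycles with period 21.
For k ≥ 2, s_k depends only on (k - 2) mod 21. (355 - 2) mod 21 = 17, so s_{355} = s_{19} = 6.

6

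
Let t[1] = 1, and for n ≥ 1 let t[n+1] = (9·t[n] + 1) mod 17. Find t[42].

10

Listing terms: t[1] = 1; t[2] = 10; t[3] = 6; t[4] = 4; t[5] = 3; t[6] = 11; t[7] = 15; t[8] = 0; t[9] = 1.
Since t[9] = t[1] = 1, the sequence is periodic with period 8.
(42 - 1) mod 8 = 1, so t[42] = t[2] = 10.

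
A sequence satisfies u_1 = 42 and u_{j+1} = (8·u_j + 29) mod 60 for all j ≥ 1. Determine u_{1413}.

57

Computing terms: u_1 = 42,  u_2 = 5,  u_3 = 9,  u_4 = 41,  u_5 = 57,  u_6 = 5.
Since u_6 = u_2 = 5, the sequence is eventually periodic: after a pre-period of length 1 it cycles with period 4.
For j ≥ 2, u_j depends only on (j - 2) mod 4. (1413 - 2) mod 4 = 3, so u_{1413} = u_5 = 57.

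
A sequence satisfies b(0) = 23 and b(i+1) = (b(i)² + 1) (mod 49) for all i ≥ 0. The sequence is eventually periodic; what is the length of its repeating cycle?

We have b(0) = 23,  b(1) = 40,  b(2) = 33,  b(3) = 12,  b(4) = 47,  b(5) = 5,  b(6) = 26,  b(7) = 40.
Since b(7) = b(1) = 40, the sequence is eventually periodic: after a pre-period of length 1 it cycles with period 6.

6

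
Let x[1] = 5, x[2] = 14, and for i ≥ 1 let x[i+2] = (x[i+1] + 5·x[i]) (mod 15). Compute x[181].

Listing terms: x[1] = 5, x[2] = 14, x[3] = 9, x[4] = 4, x[5] = 4, x[6] = 9, x[7] = 14, x[8] = 14, x[9] = 9.
Since (x[8], x[9]) = (x[2], x[3]) = (14, 9) (two consecutive terms determine the rest), the sequence is eventually periodic: after a pre-period of length 1 it cycles with period 6.
For i ≥ 2, x[i] depends only on (i - 2) mod 6. (181 - 2) mod 6 = 5, so x[181] = x[7] = 14.

14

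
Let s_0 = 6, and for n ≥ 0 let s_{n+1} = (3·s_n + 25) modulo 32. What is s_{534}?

2

Computing terms: s_0 = 6; s_1 = 11; s_2 = 26; s_3 = 7; s_4 = 14; s_5 = 3; s_6 = 2; s_7 = 31; s_8 = 22; s_9 = 27; s_{10} = 10; s_{11} = 23; s_{12} = 30; s_{13} = 19; s_{14} = 18; s_{15} = 15; s_{16} = 6.
The sequence repeats with period 16.
So s_{534} = s_{0 + ((534-0) mod 16)} = s_6 = 2.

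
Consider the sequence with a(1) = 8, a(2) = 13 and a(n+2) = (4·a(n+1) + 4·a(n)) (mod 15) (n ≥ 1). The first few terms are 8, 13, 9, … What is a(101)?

13

We have a(1) = 8; a(2) = 13; a(3) = 9; a(4) = 13; a(5) = 13; a(6) = 14; a(7) = 3; a(8) = 8; a(9) = 14; a(10) = 13; a(11) = 3; a(12) = 4; a(13) = 13; a(14) = 8; a(15) = 9; a(16) = 8; a(17) = 8; a(18) = 4; a(19) = 3; a(20) = 13; a(21) = 4; a(22) = 8; a(23) = 3; a(24) = 14; a(25) = 8; a(26) = 13.
The sequence repeats with period 24.
So a(101) = a(1 + ((101-1) mod 24)) = a(5) = 13.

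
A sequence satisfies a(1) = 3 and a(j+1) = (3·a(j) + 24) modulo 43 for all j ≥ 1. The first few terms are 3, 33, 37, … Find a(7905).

19

We have a(1) = 3,  a(2) = 33,  a(3) = 37,  a(4) = 6,  a(5) = 42,  a(6) = 21,  a(7) = 1,  a(8) = 27,  a(9) = 19,  a(10) = 38,  a(11) = 9,  a(12) = 8,  a(13) = 5,  a(14) = 39,  a(15) = 12,  a(16) = 17,  a(17) = 32,  a(18) = 34,  a(19) = 40,  a(20) = 15,  a(21) = 26,  a(22) = 16,  a(23) = 29,  a(24) = 25,  a(25) = 13,  a(26) = 20,  a(27) = 41,  a(28) = 18,  a(29) = 35,  a(30) = 0,  a(31) = 24,  a(32) = 10,  a(33) = 11,  a(34) = 14,  a(35) = 23,  a(36) = 7,  a(37) = 2,  a(38) = 30,  a(39) = 28,  a(40) = 22,  a(41) = 4,  a(42) = 36,  a(43) = 3.
The sequence repeats with period 42.
So a(7905) = a(1 + ((7905-1) mod 42)) = a(9) = 19.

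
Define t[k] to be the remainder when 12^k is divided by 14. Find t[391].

12

Computing terms: t[1] = 12, t[2] = 4, t[3] = 6, t[4] = 2, t[5] = 10, t[6] = 8, t[7] = 12.
The sequence repeats with period 6.
So t[391] = t[1 + ((391-1) mod 6)] = t[1] = 12.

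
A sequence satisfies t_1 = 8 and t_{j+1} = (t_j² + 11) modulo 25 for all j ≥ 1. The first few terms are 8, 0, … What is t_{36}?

11

t_1 = 8; t_2 = 0; t_3 = 11; t_4 = 7; t_5 = 10; t_6 = 11.
Since t_6 = t_3 = 11, the sequence is eventually periodic: after a pre-period of length 2 it cycles with period 3.
For j ≥ 3, t_j depends only on (j - 3) mod 3. (36 - 3) mod 3 = 0, so t_{36} = t_3 = 11.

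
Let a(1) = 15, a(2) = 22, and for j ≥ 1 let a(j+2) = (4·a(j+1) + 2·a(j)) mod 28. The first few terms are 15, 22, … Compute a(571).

4

Listing terms: a(1) = 15,  a(2) = 22,  a(3) = 6,  a(4) = 12,  a(5) = 4,  a(6) = 12,  a(7) = 0,  a(8) = 24,  a(9) = 12,  a(10) = 12,  a(11) = 16,  a(12) = 4,  a(13) = 20,  a(14) = 4,  a(15) = 0,  a(16) = 8,  a(17) = 4,  a(18) = 4,  a(19) = 24,  a(20) = 20,  a(21) = 16,  a(22) = 20,  a(23) = 0,  a(24) = 12,  a(25) = 20,  a(26) = 20,  a(27) = 8,  a(28) = 16,  a(29) = 24,  a(30) = 16,  a(31) = 0,  a(32) = 4,  a(33) = 16,  a(34) = 16,  a(35) = 12,  a(36) = 24,  a(37) = 8,  a(38) = 24,  a(39) = 0,  a(40) = 20,  a(41) = 24,  a(42) = 24,  a(43) = 4,  a(44) = 8,  a(45) = 12,  a(46) = 8,  a(47) = 0,  a(48) = 16,  a(49) = 8,  a(50) = 8,  a(51) = 20,  a(52) = 12,  a(53) = 4.
Since (a(52), a(53)) = (a(4), a(5)) = (12, 4) (two consecutive terms determine the rest), the sequence is eventually periodic: after a pre-period of length 3 it cycles with period 48.
For j ≥ 4, a(j) depends only on (j - 4) mod 48. (571 - 4) mod 48 = 39, so a(571) = a(43) = 4.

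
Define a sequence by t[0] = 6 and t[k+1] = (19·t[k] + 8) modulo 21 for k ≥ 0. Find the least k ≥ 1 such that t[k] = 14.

4

Computing terms: t[0] = 6, t[1] = 17, t[2] = 16, t[3] = 18, t[4] = 14, t[5] = 1, t[6] = 6.
Since t[6] = t[0] = 6, the sequence is periodic with period 6.
The value 14 first appears (with k ≥ 1) at t[4].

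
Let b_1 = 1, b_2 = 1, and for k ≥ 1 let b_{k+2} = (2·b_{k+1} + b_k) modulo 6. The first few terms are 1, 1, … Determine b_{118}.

Computing terms: b_1 = 1; b_2 = 1; b_3 = 3; b_4 = 1; b_5 = 5; b_6 = 5; b_7 = 3; b_8 = 5; b_9 = 1; b_{10} = 1.
The sequence repeats with period 8.
So b_{118} = b_{1 + ((118-1) mod 8)} = b_6 = 5.

5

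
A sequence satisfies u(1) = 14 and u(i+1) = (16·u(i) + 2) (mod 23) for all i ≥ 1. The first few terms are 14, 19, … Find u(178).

19

u(1) = 14; u(2) = 19; u(3) = 7; u(4) = 22; u(5) = 9; u(6) = 8; u(7) = 15; u(8) = 12; u(9) = 10; u(10) = 1; u(11) = 18; u(12) = 14.
The sequence repeats with period 11.
(178 - 1) mod 11 = 1, so u(178) = u(2) = 19.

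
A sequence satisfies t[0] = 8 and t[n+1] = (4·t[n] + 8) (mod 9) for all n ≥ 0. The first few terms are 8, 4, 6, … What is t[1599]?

2

Listing terms: t[0] = 8,  t[1] = 4,  t[2] = 6,  t[3] = 5,  t[4] = 1,  t[5] = 3,  t[6] = 2,  t[7] = 7,  t[8] = 0,  t[9] = 8.
Since t[9] = t[0] = 8, the sequence is periodic with period 9.
So t[1599] = t[0 + ((1599-0) mod 9)] = t[6] = 2.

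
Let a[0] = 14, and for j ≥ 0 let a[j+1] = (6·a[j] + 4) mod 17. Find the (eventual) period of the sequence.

a[0] = 14, a[1] = 3, a[2] = 5, a[3] = 0, a[4] = 4, a[5] = 11, a[6] = 2, a[7] = 16, a[8] = 15, a[9] = 9, a[10] = 7, a[11] = 12, a[12] = 8, a[13] = 1, a[14] = 10, a[15] = 13, a[16] = 14.
Since a[16] = a[0] = 14, the sequence is periodic with period 16.

16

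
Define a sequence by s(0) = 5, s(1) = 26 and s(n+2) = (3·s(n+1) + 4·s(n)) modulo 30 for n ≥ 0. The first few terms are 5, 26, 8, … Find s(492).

We have s(0) = 5, s(1) = 26, s(2) = 8, s(3) = 8, s(4) = 26, s(5) = 20, s(6) = 14, s(7) = 2, s(8) = 2, s(9) = 14, s(10) = 20, s(11) = 26, s(12) = 8.
Since (s(11), s(12)) = (s(1), s(2)) = (26, 8) (two consecutive terms determine the rest), the sequence is eventually periodic: after a pre-period of length 1 it cycles with period 10.
For n ≥ 1, s(n) depends only on (n - 1) mod 10. (492 - 1) mod 10 = 1, so s(492) = s(2) = 8.

8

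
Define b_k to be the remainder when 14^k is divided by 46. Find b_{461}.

28

We have b_1 = 14,  b_2 = 12,  b_3 = 30,  b_4 = 6,  b_5 = 38,  b_6 = 26,  b_7 = 42,  b_8 = 36,  b_9 = 44,  b_{10} = 18,  b_{11} = 22,  b_{12} = 32,  b_{13} = 34,  b_{14} = 16,  b_{15} = 40,  b_{16} = 8,  b_{17} = 20,  b_{18} = 4,  b_{19} = 10,  b_{20} = 2,  b_{21} = 28,  b_{22} = 24,  b_{23} = 14.
Since b_{23} = b_1 = 14, the sequence is periodic with period 22.
(461 - 1) mod 22 = 20, so b_{461} = b_{21} = 28.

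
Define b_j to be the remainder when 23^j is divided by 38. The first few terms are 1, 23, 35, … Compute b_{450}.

1

We have b_0 = 1, b_1 = 23, b_2 = 35, b_3 = 7, b_4 = 9, b_5 = 17, b_6 = 11, b_7 = 25, b_8 = 5, b_9 = 1.
The sequence repeats with period 9.
So b_{450} = b_{0 + ((450-0) mod 9)} = b_0 = 1.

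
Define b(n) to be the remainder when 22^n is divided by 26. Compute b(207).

14

Listing terms: b(1) = 22, b(2) = 16, b(3) = 14, b(4) = 22.
The sequence repeats with period 3.
(207 - 1) mod 3 = 2, so b(207) = b(3) = 14.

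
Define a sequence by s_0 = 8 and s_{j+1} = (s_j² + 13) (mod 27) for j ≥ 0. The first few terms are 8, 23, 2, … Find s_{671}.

11

s_0 = 8, s_1 = 23, s_2 = 2, s_3 = 17, s_4 = 5, s_5 = 11, s_6 = 26, s_7 = 14, s_8 = 20, s_9 = 8.
Since s_9 = s_0 = 8, the sequence is periodic with period 9.
(671 - 0) mod 9 = 5, so s_{671} = s_5 = 11.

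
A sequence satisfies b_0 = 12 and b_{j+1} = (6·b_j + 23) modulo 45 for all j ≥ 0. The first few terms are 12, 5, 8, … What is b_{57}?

b_0 = 12,  b_1 = 5,  b_2 = 8,  b_3 = 26,  b_4 = 44,  b_5 = 17,  b_6 = 35,  b_7 = 8.
Since b_7 = b_2 = 8, the sequence is eventually periodic: after a pre-period of length 2 it cycles with period 5.
For j ≥ 2, b_j depends only on (j - 2) mod 5. (57 - 2) mod 5 = 0, so b_{57} = b_2 = 8.

8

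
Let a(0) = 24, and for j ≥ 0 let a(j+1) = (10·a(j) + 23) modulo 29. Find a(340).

0

Computing terms: a(0) = 24, a(1) = 2, a(2) = 14, a(3) = 18, a(4) = 0, a(5) = 23, a(6) = 21, a(7) = 1, a(8) = 4, a(9) = 5, a(10) = 15, a(11) = 28, a(12) = 13, a(13) = 8, a(14) = 16, a(15) = 9, a(16) = 26, a(17) = 22, a(18) = 11, a(19) = 17, a(20) = 19, a(21) = 10, a(22) = 7, a(23) = 6, a(24) = 25, a(25) = 12, a(26) = 27, a(27) = 3, a(28) = 24.
The sequence repeats with period 28.
(340 - 0) mod 28 = 4, so a(340) = a(4) = 0.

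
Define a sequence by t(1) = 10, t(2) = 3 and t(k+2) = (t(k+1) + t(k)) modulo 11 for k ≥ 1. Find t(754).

5

Computing terms: t(1) = 10; t(2) = 3; t(3) = 2; t(4) = 5; t(5) = 7; t(6) = 1; t(7) = 8; t(8) = 9; t(9) = 6; t(10) = 4; t(11) = 10; t(12) = 3.
The sequence repeats with period 10.
(754 - 1) mod 10 = 3, so t(754) = t(4) = 5.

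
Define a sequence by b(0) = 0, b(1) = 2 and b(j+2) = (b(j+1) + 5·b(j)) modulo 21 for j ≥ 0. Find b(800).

2

b(0) = 0,  b(1) = 2,  b(2) = 2,  b(3) = 12,  b(4) = 1,  b(5) = 19,  b(6) = 3,  b(7) = 14,  b(8) = 8,  b(9) = 15,  b(10) = 13,  b(11) = 4,  b(12) = 6,  b(13) = 5,  b(14) = 14,  b(15) = 18,  b(16) = 4,  b(17) = 10,  b(18) = 9,  b(19) = 17,  b(20) = 20,  b(21) = 0,  b(22) = 16,  b(23) = 16,  b(24) = 12,  b(25) = 8,  b(26) = 5,  b(27) = 3,  b(28) = 7,  b(29) = 1,  b(30) = 15,  b(31) = 20,  b(32) = 11,  b(33) = 6,  b(34) = 19,  b(35) = 7,  b(36) = 18,  b(37) = 11,  b(38) = 17,  b(39) = 9,  b(40) = 10,  b(41) = 13,  b(42) = 0,  b(43) = 2.
The sequence repeats with period 42.
(800 - 0) mod 42 = 2, so b(800) = b(2) = 2.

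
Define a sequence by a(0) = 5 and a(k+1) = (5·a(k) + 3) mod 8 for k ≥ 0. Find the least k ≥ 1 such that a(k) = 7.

2

a(0) = 5; a(1) = 4; a(2) = 7; a(3) = 6; a(4) = 1; a(5) = 0; a(6) = 3; a(7) = 2; a(8) = 5.
Since a(8) = a(0) = 5, the sequence is periodic with period 8.
The value 7 first appears (with k ≥ 1) at a(2).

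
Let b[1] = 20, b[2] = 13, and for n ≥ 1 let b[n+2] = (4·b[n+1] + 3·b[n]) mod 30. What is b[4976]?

Listing terms: b[1] = 20,  b[2] = 13,  b[3] = 22,  b[4] = 7,  b[5] = 4,  b[6] = 7,  b[7] = 10,  b[8] = 1,  b[9] = 4,  b[10] = 19,  b[11] = 28,  b[12] = 19,  b[13] = 10,  b[14] = 7,  b[15] = 28,  b[16] = 13,  b[17] = 16,  b[18] = 13,  b[19] = 10,  b[20] = 19,  b[21] = 16,  b[22] = 1,  b[23] = 22,  b[24] = 1,  b[25] = 10,  b[26] = 13,  b[27] = 22.
Since (b[26], b[27]) = (b[2], b[3]) = (13, 22) (two consecutive terms determine the rest), the sequence is eventually periodic: after a pre-period of length 1 it cycles with period 24.
For n ≥ 2, b[n] depends only on (n - 2) mod 24. (4976 - 2) mod 24 = 6, so b[4976] = b[8] = 1.

1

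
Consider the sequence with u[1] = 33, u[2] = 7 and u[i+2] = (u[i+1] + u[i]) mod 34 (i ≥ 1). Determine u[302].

25

Listing terms: u[1] = 33, u[2] = 7, u[3] = 6, u[4] = 13, u[5] = 19, u[6] = 32, u[7] = 17, u[8] = 15, u[9] = 32, u[10] = 13, u[11] = 11, u[12] = 24, u[13] = 1, u[14] = 25, u[15] = 26, u[16] = 17, u[17] = 9, u[18] = 26, u[19] = 1, u[20] = 27, u[21] = 28, u[22] = 21, u[23] = 15, u[24] = 2, u[25] = 17, u[26] = 19, u[27] = 2, u[28] = 21, u[29] = 23, u[30] = 10, u[31] = 33, u[32] = 9, u[33] = 8, u[34] = 17, u[35] = 25, u[36] = 8, u[37] = 33, u[38] = 7.
Since (u[37], u[38]) = (u[1], u[2]) = (33, 7) (two consecutive terms determine the rest), the sequence is periodic with period 36.
So u[302] = u[1 + ((302-1) mod 36)] = u[14] = 25.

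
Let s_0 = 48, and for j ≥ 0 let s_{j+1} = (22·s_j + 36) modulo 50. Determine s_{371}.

Computing terms: s_0 = 48; s_1 = 42; s_2 = 10; s_3 = 6; s_4 = 18; s_5 = 32; s_6 = 40; s_7 = 16; s_8 = 38; s_9 = 22; s_{10} = 20; s_{11} = 26; s_{12} = 8; s_{13} = 12; s_{14} = 0; s_{15} = 36; s_{16} = 28; s_{17} = 2; s_{18} = 30; s_{19} = 46; s_{20} = 48.
The sequence repeats with period 20.
So s_{371} = s_{0 + ((371-0) mod 20)} = s_{11} = 26.

26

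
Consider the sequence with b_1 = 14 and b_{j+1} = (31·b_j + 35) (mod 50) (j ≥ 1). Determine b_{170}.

9

Listing terms: b_1 = 14,  b_2 = 19,  b_3 = 24,  b_4 = 29,  b_5 = 34,  b_6 = 39,  b_7 = 44,  b_8 = 49,  b_9 = 4,  b_{10} = 9,  b_{11} = 14.
The sequence repeats with period 10.
(170 - 1) mod 10 = 9, so b_{170} = b_{10} = 9.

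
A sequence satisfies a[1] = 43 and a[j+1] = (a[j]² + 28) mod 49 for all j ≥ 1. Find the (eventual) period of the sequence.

Listing terms: a[1] = 43; a[2] = 15; a[3] = 8; a[4] = 43.
Since a[4] = a[1] = 43, the sequence is periodic with period 3.

3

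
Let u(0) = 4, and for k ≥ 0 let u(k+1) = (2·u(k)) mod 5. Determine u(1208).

Listing terms: u(0) = 4, u(1) = 3, u(2) = 1, u(3) = 2, u(4) = 4.
The sequence repeats with period 4.
(1208 - 0) mod 4 = 0, so u(1208) = u(0) = 4.

4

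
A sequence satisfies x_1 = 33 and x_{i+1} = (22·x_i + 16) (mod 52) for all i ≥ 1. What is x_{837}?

12

x_1 = 33,  x_2 = 14,  x_3 = 12,  x_4 = 20,  x_5 = 40,  x_6 = 12.
Since x_6 = x_3 = 12, the sequence is eventually periodic: after a pre-period of length 2 it cycles with period 3.
For i ≥ 3, x_i depends only on (i - 3) mod 3. (837 - 3) mod 3 = 0, so x_{837} = x_3 = 12.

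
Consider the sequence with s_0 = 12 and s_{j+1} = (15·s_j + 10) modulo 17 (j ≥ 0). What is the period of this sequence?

8

We have s_0 = 12; s_1 = 3; s_2 = 4; s_3 = 2; s_4 = 6; s_5 = 15; s_6 = 14; s_7 = 16; s_8 = 12.
The sequence repeats with period 8.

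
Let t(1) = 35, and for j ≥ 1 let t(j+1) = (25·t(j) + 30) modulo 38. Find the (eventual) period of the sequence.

t(1) = 35, t(2) = 31, t(3) = 7, t(4) = 15, t(5) = 25, t(6) = 9, t(7) = 27, t(8) = 21, t(9) = 23, t(10) = 35.
Since t(10) = t(1) = 35, the sequence is periodic with period 9.

9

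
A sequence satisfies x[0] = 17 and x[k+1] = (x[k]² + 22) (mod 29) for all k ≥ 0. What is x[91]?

17

Computing terms: x[0] = 17; x[1] = 21; x[2] = 28; x[3] = 23; x[4] = 0; x[5] = 22; x[6] = 13; x[7] = 17.
The sequence repeats with period 7.
So x[91] = x[0 + ((91-0) mod 7)] = x[0] = 17.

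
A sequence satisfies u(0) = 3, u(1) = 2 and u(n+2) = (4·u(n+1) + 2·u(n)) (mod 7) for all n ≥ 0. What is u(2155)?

Computing terms: u(0) = 3, u(1) = 2, u(2) = 0, u(3) = 4, u(4) = 2, u(5) = 2, u(6) = 5, u(7) = 3, u(8) = 1, u(9) = 3, u(10) = 0, u(11) = 6, u(12) = 3, u(13) = 3, u(14) = 4, u(15) = 1, u(16) = 5, u(17) = 1, u(18) = 0, u(19) = 2, u(20) = 1, u(21) = 1, u(22) = 6, u(23) = 5, u(24) = 4, u(25) = 5, u(26) = 0, u(27) = 3, u(28) = 5, u(29) = 5, u(30) = 2, u(31) = 4, u(32) = 6, u(33) = 4, u(34) = 0, u(35) = 1, u(36) = 4, u(37) = 4, u(38) = 3, u(39) = 6, u(40) = 2, u(41) = 6, u(42) = 0, u(43) = 5, u(44) = 6, u(45) = 6, u(46) = 1, u(47) = 2, u(48) = 3, u(49) = 2.
Since (u(48), u(49)) = (u(0), u(1)) = (3, 2) (two consecutive terms determine the rest), the sequence is periodic with period 48.
So u(2155) = u(0 + ((2155-0) mod 48)) = u(43) = 5.

5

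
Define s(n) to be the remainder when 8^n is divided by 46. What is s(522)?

Computing terms: s(1) = 8; s(2) = 18; s(3) = 6; s(4) = 2; s(5) = 16; s(6) = 36; s(7) = 12; s(8) = 4; s(9) = 32; s(10) = 26; s(11) = 24; s(12) = 8.
The sequence repeats with period 11.
So s(522) = s(1 + ((522-1) mod 11)) = s(5) = 16.

16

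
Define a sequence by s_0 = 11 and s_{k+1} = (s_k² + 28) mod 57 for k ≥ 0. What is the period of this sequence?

s_0 = 11; s_1 = 35; s_2 = 56; s_3 = 29; s_4 = 14; s_5 = 53; s_6 = 44; s_7 = 26; s_8 = 20; s_9 = 29.
Since s_9 = s_3 = 29, the sequence is eventually periodic: after a pre-period of length 3 it cycles with period 6.

6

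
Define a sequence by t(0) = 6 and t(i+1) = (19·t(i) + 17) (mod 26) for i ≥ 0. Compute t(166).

Listing terms: t(0) = 6; t(1) = 1; t(2) = 10; t(3) = 25; t(4) = 24; t(5) = 5; t(6) = 8; t(7) = 13; t(8) = 4; t(9) = 15; t(10) = 16; t(11) = 9; t(12) = 6.
Since t(12) = t(0) = 6, the sequence is periodic with period 12.
(166 - 0) mod 12 = 10, so t(166) = t(10) = 16.

16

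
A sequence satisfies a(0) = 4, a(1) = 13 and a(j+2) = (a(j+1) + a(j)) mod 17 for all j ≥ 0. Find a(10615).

16

Computing terms: a(0) = 4; a(1) = 13; a(2) = 0; a(3) = 13; a(4) = 13; a(5) = 9; a(6) = 5; a(7) = 14; a(8) = 2; a(9) = 16; a(10) = 1; a(11) = 0; a(12) = 1; a(13) = 1; a(14) = 2; a(15) = 3; a(16) = 5; a(17) = 8; a(18) = 13; a(19) = 4; a(20) = 0; a(21) = 4; a(22) = 4; a(23) = 8; a(24) = 12; a(25) = 3; a(26) = 15; a(27) = 1; a(28) = 16; a(29) = 0; a(30) = 16; a(31) = 16; a(32) = 15; a(33) = 14; a(34) = 12; a(35) = 9; a(36) = 4; a(37) = 13.
The sequence repeats with period 36.
So a(10615) = a(0 + ((10615-0) mod 36)) = a(31) = 16.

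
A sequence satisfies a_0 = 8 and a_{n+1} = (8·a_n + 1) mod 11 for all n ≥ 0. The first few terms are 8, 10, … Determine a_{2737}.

2

a_0 = 8; a_1 = 10; a_2 = 4; a_3 = 0; a_4 = 1; a_5 = 9; a_6 = 7; a_7 = 2; a_8 = 6; a_9 = 5; a_{10} = 8.
Since a_{10} = a_0 = 8, the sequence is periodic with period 10.
(2737 - 0) mod 10 = 7, so a_{2737} = a_7 = 2.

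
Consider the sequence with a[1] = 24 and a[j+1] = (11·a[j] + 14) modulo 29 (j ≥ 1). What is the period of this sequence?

28

Listing terms: a[1] = 24; a[2] = 17; a[3] = 27; a[4] = 21; a[5] = 13; a[6] = 12; a[7] = 1; a[8] = 25; a[9] = 28; a[10] = 3; a[11] = 18; a[12] = 9; a[13] = 26; a[14] = 10; a[15] = 8; a[16] = 15; a[17] = 5; a[18] = 11; a[19] = 19; a[20] = 20; a[21] = 2; a[22] = 7; a[23] = 4; a[24] = 0; a[25] = 14; a[26] = 23; a[27] = 6; a[28] = 22; a[29] = 24.
Since a[29] = a[1] = 24, the sequence is periodic with period 28.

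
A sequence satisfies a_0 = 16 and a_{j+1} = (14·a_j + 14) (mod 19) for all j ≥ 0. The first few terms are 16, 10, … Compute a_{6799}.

Listing terms: a_0 = 16, a_1 = 10, a_2 = 2, a_3 = 4, a_4 = 13, a_5 = 6, a_6 = 3, a_7 = 18, a_8 = 0, a_9 = 14, a_{10} = 1, a_{11} = 9, a_{12} = 7, a_{13} = 17, a_{14} = 5, a_{15} = 8, a_{16} = 12, a_{17} = 11, a_{18} = 16.
Since a_{18} = a_0 = 16, the sequence is periodic with period 18.
(6799 - 0) mod 18 = 13, so a_{6799} = a_{13} = 17.

17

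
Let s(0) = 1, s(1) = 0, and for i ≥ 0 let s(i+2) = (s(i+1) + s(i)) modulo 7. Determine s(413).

4

s(0) = 1,  s(1) = 0,  s(2) = 1,  s(3) = 1,  s(4) = 2,  s(5) = 3,  s(6) = 5,  s(7) = 1,  s(8) = 6,  s(9) = 0,  s(10) = 6,  s(11) = 6,  s(12) = 5,  s(13) = 4,  s(14) = 2,  s(15) = 6,  s(16) = 1,  s(17) = 0.
The sequence repeats with period 16.
So s(413) = s(0 + ((413-0) mod 16)) = s(13) = 4.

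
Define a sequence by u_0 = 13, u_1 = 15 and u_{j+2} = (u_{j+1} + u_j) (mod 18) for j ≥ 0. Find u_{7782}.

5

We have u_0 = 13; u_1 = 15; u_2 = 10; u_3 = 7; u_4 = 17; u_5 = 6; u_6 = 5; u_7 = 11; u_8 = 16; u_9 = 9; u_{10} = 7; u_{11} = 16; u_{12} = 5; u_{13} = 3; u_{14} = 8; u_{15} = 11; u_{16} = 1; u_{17} = 12; u_{18} = 13; u_{19} = 7; u_{20} = 2; u_{21} = 9; u_{22} = 11; u_{23} = 2; u_{24} = 13; u_{25} = 15.
The sequence repeats with period 24.
(7782 - 0) mod 24 = 6, so u_{7782} = u_6 = 5.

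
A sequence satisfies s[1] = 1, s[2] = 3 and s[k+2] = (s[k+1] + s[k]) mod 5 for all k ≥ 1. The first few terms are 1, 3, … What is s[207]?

4

Computing terms: s[1] = 1,  s[2] = 3,  s[3] = 4,  s[4] = 2,  s[5] = 1,  s[6] = 3.
Since (s[5], s[6]) = (s[1], s[2]) = (1, 3) (two consecutive terms determine the rest), the sequence is periodic with period 4.
(207 - 1) mod 4 = 2, so s[207] = s[3] = 4.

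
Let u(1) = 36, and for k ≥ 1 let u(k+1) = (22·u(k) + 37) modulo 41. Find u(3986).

26

Listing terms: u(1) = 36,  u(2) = 9,  u(3) = 30,  u(4) = 0,  u(5) = 37,  u(6) = 31,  u(7) = 22,  u(8) = 29,  u(9) = 19,  u(10) = 4,  u(11) = 2,  u(12) = 40,  u(13) = 15,  u(14) = 39,  u(15) = 34,  u(16) = 6,  u(17) = 5,  u(18) = 24,  u(19) = 32,  u(20) = 3,  u(21) = 21,  u(22) = 7,  u(23) = 27,  u(24) = 16,  u(25) = 20,  u(26) = 26,  u(27) = 35,  u(28) = 28,  u(29) = 38,  u(30) = 12,  u(31) = 14,  u(32) = 17,  u(33) = 1,  u(34) = 18,  u(35) = 23,  u(36) = 10,  u(37) = 11,  u(38) = 33,  u(39) = 25,  u(40) = 13,  u(41) = 36.
The sequence repeats with period 40.
(3986 - 1) mod 40 = 25, so u(3986) = u(26) = 26.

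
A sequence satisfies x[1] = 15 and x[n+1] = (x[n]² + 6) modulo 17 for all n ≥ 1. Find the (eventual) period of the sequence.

x[1] = 15,  x[2] = 10,  x[3] = 4,  x[4] = 5,  x[5] = 14,  x[6] = 15.
Since x[6] = x[1] = 15, the sequence is periodic with period 5.

5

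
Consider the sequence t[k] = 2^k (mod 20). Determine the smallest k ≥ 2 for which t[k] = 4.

We have t[1] = 2,  t[2] = 4,  t[3] = 8,  t[4] = 16,  t[5] = 12,  t[6] = 4.
Since t[6] = t[2] = 4, the sequence is eventually periodic: after a pre-period of length 1 it cycles with period 4.
The value 4 first appears (with k ≥ 2) at t[2].

2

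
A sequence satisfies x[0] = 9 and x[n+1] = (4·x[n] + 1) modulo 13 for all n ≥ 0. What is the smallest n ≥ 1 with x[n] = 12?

Listing terms: x[0] = 9, x[1] = 11, x[2] = 6, x[3] = 12, x[4] = 10, x[5] = 2, x[6] = 9.
The sequence repeats with period 6.
The value 12 first appears (with n ≥ 1) at x[3].

3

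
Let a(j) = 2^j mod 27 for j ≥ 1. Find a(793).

Computing terms: a(1) = 2,  a(2) = 4,  a(3) = 8,  a(4) = 16,  a(5) = 5,  a(6) = 10,  a(7) = 20,  a(8) = 13,  a(9) = 26,  a(10) = 25,  a(11) = 23,  a(12) = 19,  a(13) = 11,  a(14) = 22,  a(15) = 17,  a(16) = 7,  a(17) = 14,  a(18) = 1,  a(19) = 2.
Since a(19) = a(1) = 2, the sequence is periodic with period 18.
So a(793) = a(1 + ((793-1) mod 18)) = a(1) = 2.

2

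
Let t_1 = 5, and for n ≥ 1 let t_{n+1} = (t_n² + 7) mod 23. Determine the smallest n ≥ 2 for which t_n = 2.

Computing terms: t_1 = 5,  t_2 = 9,  t_3 = 19,  t_4 = 0,  t_5 = 7,  t_6 = 10,  t_7 = 15,  t_8 = 2,  t_9 = 11,  t_{10} = 13,  t_{11} = 15.
Since t_{11} = t_7 = 15, the sequence is eventually periodic: after a pre-period of length 6 it cycles with period 4.
The value 2 first appears (with n ≥ 2) at t_8.

8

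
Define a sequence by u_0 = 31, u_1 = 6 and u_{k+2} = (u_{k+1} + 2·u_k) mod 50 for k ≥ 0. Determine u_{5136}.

Computing terms: u_0 = 31; u_1 = 6; u_2 = 18; u_3 = 30; u_4 = 16; u_5 = 26; u_6 = 8; u_7 = 10; u_8 = 26; u_9 = 46; u_{10} = 48; u_{11} = 40; u_{12} = 36; u_{13} = 16; u_{14} = 38; u_{15} = 20; u_{16} = 46; u_{17} = 36; u_{18} = 28; u_{19} = 0; u_{20} = 6; u_{21} = 6; u_{22} = 18.
Since (u_{21}, u_{22}) = (u_1, u_2) = (6, 18) (two consecutive terms determine the rest), the sequence is eventually periodic: after a pre-period of length 1 it cycles with period 20.
For k ≥ 1, u_k depends only on (k - 1) mod 20. (5136 - 1) mod 20 = 15, so u_{5136} = u_{16} = 46.

46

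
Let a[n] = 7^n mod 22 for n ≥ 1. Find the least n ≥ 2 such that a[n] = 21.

5

Listing terms: a[1] = 7, a[2] = 5, a[3] = 13, a[4] = 3, a[5] = 21, a[6] = 15, a[7] = 17, a[8] = 9, a[9] = 19, a[10] = 1, a[11] = 7.
The sequence repeats with period 10.
The value 21 first appears (with n ≥ 2) at a[5].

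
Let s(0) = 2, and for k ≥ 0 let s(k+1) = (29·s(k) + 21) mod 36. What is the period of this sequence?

s(0) = 2, s(1) = 7, s(2) = 8, s(3) = 1, s(4) = 14, s(5) = 31, s(6) = 20, s(7) = 25, s(8) = 26, s(9) = 19, s(10) = 32, s(11) = 13, s(12) = 2.
The sequence repeats with period 12.

12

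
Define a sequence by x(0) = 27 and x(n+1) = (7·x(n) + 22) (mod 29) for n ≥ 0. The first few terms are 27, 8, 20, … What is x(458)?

17

Computing terms: x(0) = 27,  x(1) = 8,  x(2) = 20,  x(3) = 17,  x(4) = 25,  x(5) = 23,  x(6) = 9,  x(7) = 27.
The sequence repeats with period 7.
So x(458) = x(0 + ((458-0) mod 7)) = x(3) = 17.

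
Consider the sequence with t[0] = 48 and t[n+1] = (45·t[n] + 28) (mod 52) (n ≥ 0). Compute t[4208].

20

t[0] = 48, t[1] = 4, t[2] = 0, t[3] = 28, t[4] = 40, t[5] = 8, t[6] = 24, t[7] = 16, t[8] = 20, t[9] = 44, t[10] = 32, t[11] = 12, t[12] = 48.
The sequence repeats with period 12.
(4208 - 0) mod 12 = 8, so t[4208] = t[8] = 20.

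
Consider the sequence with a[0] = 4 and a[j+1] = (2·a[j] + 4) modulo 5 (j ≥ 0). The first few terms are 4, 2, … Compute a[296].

We have a[0] = 4; a[1] = 2; a[2] = 3; a[3] = 0; a[4] = 4.
Since a[4] = a[0] = 4, the sequence is periodic with period 4.
(296 - 0) mod 4 = 0, so a[296] = a[0] = 4.

4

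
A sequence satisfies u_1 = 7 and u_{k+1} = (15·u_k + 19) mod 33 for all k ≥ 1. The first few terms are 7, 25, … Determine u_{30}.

19

u_1 = 7; u_2 = 25; u_3 = 31; u_4 = 22; u_5 = 19; u_6 = 7.
The sequence repeats with period 5.
(30 - 1) mod 5 = 4, so u_{30} = u_5 = 19.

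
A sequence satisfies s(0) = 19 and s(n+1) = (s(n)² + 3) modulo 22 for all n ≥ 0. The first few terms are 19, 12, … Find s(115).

Computing terms: s(0) = 19; s(1) = 12; s(2) = 15; s(3) = 8; s(4) = 1; s(5) = 4; s(6) = 19.
Since s(6) = s(0) = 19, the sequence is periodic with period 6.
So s(115) = s(0 + ((115-0) mod 6)) = s(1) = 12.

12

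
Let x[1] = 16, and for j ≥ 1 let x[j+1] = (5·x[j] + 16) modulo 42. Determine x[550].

We have x[1] = 16; x[2] = 12; x[3] = 34; x[4] = 18; x[5] = 22; x[6] = 0; x[7] = 16.
Since x[7] = x[1] = 16, the sequence is periodic with period 6.
(550 - 1) mod 6 = 3, so x[550] = x[4] = 18.

18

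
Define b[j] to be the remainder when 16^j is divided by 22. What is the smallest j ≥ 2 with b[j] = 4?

3

We have b[1] = 16, b[2] = 14, b[3] = 4, b[4] = 20, b[5] = 12, b[6] = 16.
Since b[6] = b[1] = 16, the sequence is periodic with period 5.
The value 4 first appears (with j ≥ 2) at b[3].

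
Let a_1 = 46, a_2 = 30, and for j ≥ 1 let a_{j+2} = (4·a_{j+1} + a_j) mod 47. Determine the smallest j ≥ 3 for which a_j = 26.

29

Listing terms: a_1 = 46,  a_2 = 30,  a_3 = 25,  a_4 = 36,  a_5 = 28,  a_6 = 7,  a_7 = 9,  a_8 = 43,  a_9 = 40,  a_{10} = 15,  a_{11} = 6,  a_{12} = 39,  a_{13} = 21,  a_{14} = 29,  a_{15} = 43,  a_{16} = 13,  a_{17} = 1,  a_{18} = 17,  a_{19} = 22,  a_{20} = 11,  a_{21} = 19,  a_{22} = 40,  a_{23} = 38,  a_{24} = 4,  a_{25} = 7,  a_{26} = 32,  a_{27} = 41,  a_{28} = 8,  a_{29} = 26,  a_{30} = 18,  a_{31} = 4,  a_{32} = 34,  a_{33} = 46,  a_{34} = 30.
Since (a_{33}, a_{34}) = (a_1, a_2) = (46, 30) (two consecutive terms determine the rest), the sequence is periodic with period 32.
The value 26 first appears (with j ≥ 3) at a_{29}.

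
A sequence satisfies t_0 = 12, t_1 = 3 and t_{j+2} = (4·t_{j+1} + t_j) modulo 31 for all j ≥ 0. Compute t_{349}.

17

t_0 = 12; t_1 = 3; t_2 = 24; t_3 = 6; t_4 = 17; t_5 = 12; t_6 = 3.
The sequence repeats with period 5.
(349 - 0) mod 5 = 4, so t_{349} = t_4 = 17.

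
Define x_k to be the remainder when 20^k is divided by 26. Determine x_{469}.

20

Computing terms: x_1 = 20, x_2 = 10, x_3 = 18, x_4 = 22, x_5 = 24, x_6 = 12, x_7 = 6, x_8 = 16, x_9 = 8, x_{10} = 4, x_{11} = 2, x_{12} = 14, x_{13} = 20.
Since x_{13} = x_1 = 20, the sequence is periodic with period 12.
(469 - 1) mod 12 = 0, so x_{469} = x_1 = 20.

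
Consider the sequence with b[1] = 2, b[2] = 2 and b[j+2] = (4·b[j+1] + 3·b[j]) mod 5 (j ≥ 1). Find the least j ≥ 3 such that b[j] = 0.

b[1] = 2,  b[2] = 2,  b[3] = 4,  b[4] = 2,  b[5] = 0,  b[6] = 1,  b[7] = 4,  b[8] = 4,  b[9] = 3,  b[10] = 4,  b[11] = 0,  b[12] = 2,  b[13] = 3,  b[14] = 3,  b[15] = 1,  b[16] = 3,  b[17] = 0,  b[18] = 4,  b[19] = 1,  b[20] = 1,  b[21] = 2,  b[22] = 1,  b[23] = 0,  b[24] = 3,  b[25] = 2,  b[26] = 2.
The sequence repeats with period 24.
The value 0 first appears (with j ≥ 3) at b[5].

5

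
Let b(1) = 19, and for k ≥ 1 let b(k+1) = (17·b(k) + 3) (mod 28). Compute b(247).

5

We have b(1) = 19; b(2) = 18; b(3) = 1; b(4) = 20; b(5) = 7; b(6) = 10; b(7) = 5; b(8) = 4; b(9) = 15; b(10) = 6; b(11) = 21; b(12) = 24; b(13) = 19.
Since b(13) = b(1) = 19, the sequence is periodic with period 12.
So b(247) = b(1 + ((247-1) mod 12)) = b(7) = 5.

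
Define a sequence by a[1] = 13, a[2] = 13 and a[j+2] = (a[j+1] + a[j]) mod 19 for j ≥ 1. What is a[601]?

17

a[1] = 13,  a[2] = 13,  a[3] = 7,  a[4] = 1,  a[5] = 8,  a[6] = 9,  a[7] = 17,  a[8] = 7,  a[9] = 5,  a[10] = 12,  a[11] = 17,  a[12] = 10,  a[13] = 8,  a[14] = 18,  a[15] = 7,  a[16] = 6,  a[17] = 13,  a[18] = 0,  a[19] = 13,  a[20] = 13.
Since (a[19], a[20]) = (a[1], a[2]) = (13, 13) (two consecutive terms determine the rest), the sequence is periodic with period 18.
(601 - 1) mod 18 = 6, so a[601] = a[7] = 17.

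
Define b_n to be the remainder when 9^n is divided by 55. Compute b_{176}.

31

We have b_0 = 1; b_1 = 9; b_2 = 26; b_3 = 14; b_4 = 16; b_5 = 34; b_6 = 31; b_7 = 4; b_8 = 36; b_9 = 49; b_{10} = 1.
Since b_{10} = b_0 = 1, the sequence is periodic with period 10.
So b_{176} = b_{0 + ((176-0) mod 10)} = b_6 = 31.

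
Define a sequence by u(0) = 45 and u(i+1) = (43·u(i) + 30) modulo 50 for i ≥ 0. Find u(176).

45

We have u(0) = 45,  u(1) = 15,  u(2) = 25,  u(3) = 5,  u(4) = 45.
The sequence repeats with period 4.
So u(176) = u(0 + ((176-0) mod 4)) = u(0) = 45.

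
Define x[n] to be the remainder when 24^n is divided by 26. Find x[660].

Listing terms: x[1] = 24, x[2] = 4, x[3] = 18, x[4] = 16, x[5] = 20, x[6] = 12, x[7] = 2, x[8] = 22, x[9] = 8, x[10] = 10, x[11] = 6, x[12] = 14, x[13] = 24.
The sequence repeats with period 12.
So x[660] = x[1 + ((660-1) mod 12)] = x[12] = 14.

14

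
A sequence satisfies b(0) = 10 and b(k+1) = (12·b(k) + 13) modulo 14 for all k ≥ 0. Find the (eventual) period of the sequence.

6

b(0) = 10,  b(1) = 7,  b(2) = 13,  b(3) = 1,  b(4) = 11,  b(5) = 5,  b(6) = 3,  b(7) = 7.
Since b(7) = b(1) = 7, the sequence is eventually periodic: after a pre-period of length 1 it cycles with period 6.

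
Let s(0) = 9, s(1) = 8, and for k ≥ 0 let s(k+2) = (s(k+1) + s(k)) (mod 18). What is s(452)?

s(0) = 9; s(1) = 8; s(2) = 17; s(3) = 7; s(4) = 6; s(5) = 13; s(6) = 1; s(7) = 14; s(8) = 15; s(9) = 11; s(10) = 8; s(11) = 1; s(12) = 9; s(13) = 10; s(14) = 1; s(15) = 11; s(16) = 12; s(17) = 5; s(18) = 17; s(19) = 4; s(20) = 3; s(21) = 7; s(22) = 10; s(23) = 17; s(24) = 9; s(25) = 8.
Since (s(24), s(25)) = (s(0), s(1)) = (9, 8) (two consecutive terms determine the rest), the sequence is periodic with period 24.
So s(452) = s(0 + ((452-0) mod 24)) = s(20) = 3.

3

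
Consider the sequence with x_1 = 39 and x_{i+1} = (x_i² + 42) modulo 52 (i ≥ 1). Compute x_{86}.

Listing terms: x_1 = 39; x_2 = 3; x_3 = 51; x_4 = 43; x_5 = 19; x_6 = 39.
The sequence repeats with period 5.
(86 - 1) mod 5 = 0, so x_{86} = x_1 = 39.

39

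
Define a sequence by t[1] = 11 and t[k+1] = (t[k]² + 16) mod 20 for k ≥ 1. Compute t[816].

t[1] = 11; t[2] = 17; t[3] = 5; t[4] = 1; t[5] = 17.
Since t[5] = t[2] = 17, the sequence is eventually periodic: after a pre-period of length 1 it cycles with period 3.
For k ≥ 2, t[k] depends only on (k - 2) mod 3. (816 - 2) mod 3 = 1, so t[816] = t[3] = 5.

5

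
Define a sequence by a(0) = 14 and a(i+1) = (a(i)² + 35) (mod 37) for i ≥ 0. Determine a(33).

a(0) = 14,  a(1) = 9,  a(2) = 5,  a(3) = 23,  a(4) = 9.
Since a(4) = a(1) = 9, the sequence is eventually periodic: after a pre-period of length 1 it cycles with period 3.
For i ≥ 1, a(i) depends only on (i - 1) mod 3. (33 - 1) mod 3 = 2, so a(33) = a(3) = 23.

23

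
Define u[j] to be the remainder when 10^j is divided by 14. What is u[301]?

u[0] = 1,  u[1] = 10,  u[2] = 2,  u[3] = 6,  u[4] = 4,  u[5] = 12,  u[6] = 8,  u[7] = 10.
Since u[7] = u[1] = 10, the sequence is eventually periodic: after a pre-period of length 1 it cycles with period 6.
For j ≥ 1, u[j] depends only on (j - 1) mod 6. (301 - 1) mod 6 = 0, so u[301] = u[1] = 10.

10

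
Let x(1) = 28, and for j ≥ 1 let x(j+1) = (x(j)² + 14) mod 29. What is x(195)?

x(1) = 28, x(2) = 15, x(3) = 7, x(4) = 5, x(5) = 10, x(6) = 27, x(7) = 18, x(8) = 19, x(9) = 27.
Since x(9) = x(6) = 27, the sequence is eventually periodic: after a pre-period of length 5 it cycles with period 3.
For j ≥ 6, x(j) depends only on (j - 6) mod 3. (195 - 6) mod 3 = 0, so x(195) = x(6) = 27.

27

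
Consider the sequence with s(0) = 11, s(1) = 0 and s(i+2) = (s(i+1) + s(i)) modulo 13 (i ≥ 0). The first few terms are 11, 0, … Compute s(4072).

Computing terms: s(0) = 11,  s(1) = 0,  s(2) = 11,  s(3) = 11,  s(4) = 9,  s(5) = 7,  s(6) = 3,  s(7) = 10,  s(8) = 0,  s(9) = 10,  s(10) = 10,  s(11) = 7,  s(12) = 4,  s(13) = 11,  s(14) = 2,  s(15) = 0,  s(16) = 2,  s(17) = 2,  s(18) = 4,  s(19) = 6,  s(20) = 10,  s(21) = 3,  s(22) = 0,  s(23) = 3,  s(24) = 3,  s(25) = 6,  s(26) = 9,  s(27) = 2,  s(28) = 11,  s(29) = 0.
Since (s(28), s(29)) = (s(0), s(1)) = (11, 0) (two consecutive terms determine the rest), the sequence is periodic with period 28.
(4072 - 0) mod 28 = 12, so s(4072) = s(12) = 4.

4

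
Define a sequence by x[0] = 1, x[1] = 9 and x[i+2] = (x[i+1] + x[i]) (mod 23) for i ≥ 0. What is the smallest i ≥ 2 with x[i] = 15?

14

Listing terms: x[0] = 1; x[1] = 9; x[2] = 10; x[3] = 19; x[4] = 6; x[5] = 2; x[6] = 8; x[7] = 10; x[8] = 18; x[9] = 5; x[10] = 0; x[11] = 5; x[12] = 5; x[13] = 10; x[14] = 15; x[15] = 2; x[16] = 17; x[17] = 19; x[18] = 13; x[19] = 9; x[20] = 22; x[21] = 8; x[22] = 7; x[23] = 15; x[24] = 22; x[25] = 14; x[26] = 13; x[27] = 4; x[28] = 17; x[29] = 21; x[30] = 15; x[31] = 13; x[32] = 5; x[33] = 18; x[34] = 0; x[35] = 18; x[36] = 18; x[37] = 13; x[38] = 8; x[39] = 21; x[40] = 6; x[41] = 4; x[42] = 10; x[43] = 14; x[44] = 1; x[45] = 15; x[46] = 16; x[47] = 8; x[48] = 1; x[49] = 9.
Since (x[48], x[49]) = (x[0], x[1]) = (1, 9) (two consecutive terms determine the rest), the sequence is periodic with period 48.
The value 15 first appears (with i ≥ 2) at x[14].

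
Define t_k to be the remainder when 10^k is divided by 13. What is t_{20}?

We have t_0 = 1, t_1 = 10, t_2 = 9, t_3 = 12, t_4 = 3, t_5 = 4, t_6 = 1.
The sequence repeats with period 6.
So t_{20} = t_{0 + ((20-0) mod 6)} = t_2 = 9.

9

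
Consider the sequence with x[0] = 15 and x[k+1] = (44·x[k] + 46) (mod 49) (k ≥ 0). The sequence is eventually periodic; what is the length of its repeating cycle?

We have x[0] = 15, x[1] = 20, x[2] = 44, x[3] = 22, x[4] = 34, x[5] = 23, x[6] = 29, x[7] = 48, x[8] = 2, x[9] = 36, x[10] = 13, x[11] = 30, x[12] = 43, x[13] = 27, x[14] = 9, x[15] = 1, x[16] = 41, x[17] = 37, x[18] = 8, x[19] = 6, x[20] = 16, x[21] = 15.
Since x[21] = x[0] = 15, the sequence is periodic with period 21.

21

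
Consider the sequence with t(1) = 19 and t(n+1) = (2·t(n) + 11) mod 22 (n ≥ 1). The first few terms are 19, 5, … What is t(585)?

We have t(1) = 19; t(2) = 5; t(3) = 21; t(4) = 9; t(5) = 7; t(6) = 3; t(7) = 17; t(8) = 1; t(9) = 13; t(10) = 15; t(11) = 19.
The sequence repeats with period 10.
So t(585) = t(1 + ((585-1) mod 10)) = t(5) = 7.

7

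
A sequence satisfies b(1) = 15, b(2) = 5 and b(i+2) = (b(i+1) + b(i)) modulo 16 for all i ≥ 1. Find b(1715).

1

Computing terms: b(1) = 15,  b(2) = 5,  b(3) = 4,  b(4) = 9,  b(5) = 13,  b(6) = 6,  b(7) = 3,  b(8) = 9,  b(9) = 12,  b(10) = 5,  b(11) = 1,  b(12) = 6,  b(13) = 7,  b(14) = 13,  b(15) = 4,  b(16) = 1,  b(17) = 5,  b(18) = 6,  b(19) = 11,  b(20) = 1,  b(21) = 12,  b(22) = 13,  b(23) = 9,  b(24) = 6,  b(25) = 15,  b(26) = 5.
The sequence repeats with period 24.
So b(1715) = b(1 + ((1715-1) mod 24)) = b(11) = 1.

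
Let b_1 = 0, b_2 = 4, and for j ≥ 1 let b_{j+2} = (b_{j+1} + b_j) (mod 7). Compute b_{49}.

0

Listing terms: b_1 = 0, b_2 = 4, b_3 = 4, b_4 = 1, b_5 = 5, b_6 = 6, b_7 = 4, b_8 = 3, b_9 = 0, b_{10} = 3, b_{11} = 3, b_{12} = 6, b_{13} = 2, b_{14} = 1, b_{15} = 3, b_{16} = 4, b_{17} = 0, b_{18} = 4.
Since (b_{17}, b_{18}) = (b_1, b_2) = (0, 4) (two consecutive terms determine the rest), the sequence is periodic with period 16.
(49 - 1) mod 16 = 0, so b_{49} = b_1 = 0.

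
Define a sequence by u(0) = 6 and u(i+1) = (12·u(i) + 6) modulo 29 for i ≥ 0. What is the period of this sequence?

We have u(0) = 6; u(1) = 20; u(2) = 14; u(3) = 0; u(4) = 6.
Since u(4) = u(0) = 6, the sequence is periodic with period 4.

4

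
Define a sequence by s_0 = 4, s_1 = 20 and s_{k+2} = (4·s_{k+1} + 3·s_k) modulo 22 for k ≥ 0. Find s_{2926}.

8

We have s_0 = 4,  s_1 = 20,  s_2 = 4,  s_3 = 10,  s_4 = 8,  s_5 = 18,  s_6 = 8,  s_7 = 20,  s_8 = 16,  s_9 = 14,  s_{10} = 16,  s_{11} = 18,  s_{12} = 10,  s_{13} = 6,  s_{14} = 10,  s_{15} = 14,  s_{16} = 20,  s_{17} = 12,  s_{18} = 20,  s_{19} = 6,  s_{20} = 18,  s_{21} = 2,  s_{22} = 18,  s_{23} = 12,  s_{24} = 14,  s_{25} = 4,  s_{26} = 14,  s_{27} = 2,  s_{28} = 6,  s_{29} = 8,  s_{30} = 6,  s_{31} = 4,  s_{32} = 12,  s_{33} = 16,  s_{34} = 12,  s_{35} = 8,  s_{36} = 2,  s_{37} = 10,  s_{38} = 2,  s_{39} = 16,  s_{40} = 4,  s_{41} = 20.
The sequence repeats with period 40.
So s_{2926} = s_{0 + ((2926-0) mod 40)} = s_6 = 8.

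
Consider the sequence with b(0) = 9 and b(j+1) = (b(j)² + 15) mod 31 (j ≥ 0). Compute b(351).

15

Listing terms: b(0) = 9, b(1) = 3, b(2) = 24, b(3) = 2, b(4) = 19, b(5) = 4, b(6) = 0, b(7) = 15, b(8) = 23, b(9) = 17, b(10) = 25, b(11) = 20, b(12) = 12, b(13) = 4.
Since b(13) = b(5) = 4, the sequence is eventually periodic: after a pre-period of length 5 it cycles with period 8.
For j ≥ 5, b(j) depends only on (j - 5) mod 8. (351 - 5) mod 8 = 2, so b(351) = b(7) = 15.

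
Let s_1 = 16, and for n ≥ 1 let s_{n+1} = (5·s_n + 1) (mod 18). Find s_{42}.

3

Computing terms: s_1 = 16, s_2 = 9, s_3 = 10, s_4 = 15, s_5 = 4, s_6 = 3, s_7 = 16.
Since s_7 = s_1 = 16, the sequence is periodic with period 6.
So s_{42} = s_{1 + ((42-1) mod 6)} = s_6 = 3.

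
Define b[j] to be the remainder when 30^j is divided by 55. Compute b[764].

We have b[0] = 1, b[1] = 30, b[2] = 20, b[3] = 50, b[4] = 15, b[5] = 10, b[6] = 25, b[7] = 35, b[8] = 5, b[9] = 40, b[10] = 45, b[11] = 30.
Since b[11] = b[1] = 30, the sequence is eventually periodic: after a pre-period of length 1 it cycles with period 10.
For j ≥ 1, b[j] depends only on (j - 1) mod 10. (764 - 1) mod 10 = 3, so b[764] = b[4] = 15.

15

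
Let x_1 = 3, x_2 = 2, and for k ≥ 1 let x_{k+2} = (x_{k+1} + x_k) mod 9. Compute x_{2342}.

7

We have x_1 = 3, x_2 = 2, x_3 = 5, x_4 = 7, x_5 = 3, x_6 = 1, x_7 = 4, x_8 = 5, x_9 = 0, x_{10} = 5, x_{11} = 5, x_{12} = 1, x_{13} = 6, x_{14} = 7, x_{15} = 4, x_{16} = 2, x_{17} = 6, x_{18} = 8, x_{19} = 5, x_{20} = 4, x_{21} = 0, x_{22} = 4, x_{23} = 4, x_{24} = 8, x_{25} = 3, x_{26} = 2.
Since (x_{25}, x_{26}) = (x_1, x_2) = (3, 2) (two consecutive terms determine the rest), the sequence is periodic with period 24.
(2342 - 1) mod 24 = 13, so x_{2342} = x_{14} = 7.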